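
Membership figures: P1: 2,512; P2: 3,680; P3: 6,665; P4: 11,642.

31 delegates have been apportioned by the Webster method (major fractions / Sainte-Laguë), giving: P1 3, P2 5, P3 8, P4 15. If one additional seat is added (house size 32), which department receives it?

Priority for the next seat is population ÷ (current seats + 0.5).
Priorities: P1 717.714, P2 669.091, P3 784.118, P4 751.097.
Highest priority: P3.

P3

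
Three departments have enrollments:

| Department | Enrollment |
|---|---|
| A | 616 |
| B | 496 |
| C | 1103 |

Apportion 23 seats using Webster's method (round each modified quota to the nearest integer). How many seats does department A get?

Standard divisor 2215/23 ≈ 96.304; standard quotas: A 6.396, B 5.150, C 11.453.
Rounding to the nearest integer gives 6, 5, 11 = 22 seats, so the divisor must be adjusted.
With modified divisor 95.3: modified quotas A 6.464, B 5.205, C 11.574.
Rounding to the nearest integer: A 6, B 5, C 12 (total 23).
A receives 6.

6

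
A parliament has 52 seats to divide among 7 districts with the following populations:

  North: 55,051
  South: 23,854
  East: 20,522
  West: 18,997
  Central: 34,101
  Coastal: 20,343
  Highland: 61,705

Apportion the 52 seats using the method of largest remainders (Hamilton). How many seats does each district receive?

The standard divisor is 234573/52 ≈ 4511.019.
Standard quotas: North 12.2037, South 5.2879, East 4.5493, West 4.2112, Central 7.5595, Coastal 4.5096, Highland 13.6787.
Lower quotas: North 12, South 5, East 4, West 4, Central 7, Coastal 4, Highland 13 (sum 49, leaving 3 seats).
Remainders in descending order: Highland 0.6787, Central 0.5595, East 0.5493, Coastal 0.5096, South 0.2879, West 0.2112, North 0.2037.
Largest remainders: Highland, Central, East receive the extra seats.

North: 12, South: 5, East: 5, West: 4, Central: 8, Coastal: 4, Highland: 14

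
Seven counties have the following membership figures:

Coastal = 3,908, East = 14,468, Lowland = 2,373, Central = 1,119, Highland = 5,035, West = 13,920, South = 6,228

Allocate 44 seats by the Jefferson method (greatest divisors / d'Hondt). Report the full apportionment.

Coastal 3; East 14; Lowland 2; Central 1; Highland 5; West 13; South 6

Standard divisor 47051/44 ≈ 1069.341; standard quotas: Coastal 3.655, East 13.530, Lowland 2.219, Central 1.046, Highland 4.709, West 13.017, South 5.824.
Rounding down gives 3, 13, 2, 1, 4, 13, 5 = 41 seats, so the divisor must be adjusted.
With modified divisor 1000: modified quotas Coastal 3.908, East 14.468, Lowland 2.373, Central 1.119, Highland 5.035, West 13.920, South 6.228.
Rounding down: Coastal 3, East 14, Lowland 2, Central 1, Highland 5, West 13, South 6 (total 44).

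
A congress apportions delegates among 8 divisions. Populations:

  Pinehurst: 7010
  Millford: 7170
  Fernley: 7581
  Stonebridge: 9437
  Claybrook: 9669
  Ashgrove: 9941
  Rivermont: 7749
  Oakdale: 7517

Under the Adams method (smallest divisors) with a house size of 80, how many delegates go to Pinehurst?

Standard divisor 66074/80 ≈ 825.925; standard quotas: Pinehurst 8.487, Millford 8.681, Fernley 9.179, Stonebridge 11.426, Claybrook 11.707, Ashgrove 12.036, Rivermont 9.382, Oakdale 9.101.
Rounding up gives 9, 9, 10, 12, 12, 13, 10, 10 = 85 seats, so the divisor must be adjusted.
With modified divisor 870: modified quotas Pinehurst 8.057, Millford 8.241, Fernley 8.714, Stonebridge 10.847, Claybrook 11.114, Ashgrove 11.426, Rivermont 8.907, Oakdale 8.640.
Rounding up: Pinehurst 9, Millford 9, Fernley 9, Stonebridge 11, Claybrook 12, Ashgrove 12, Rivermont 9, Oakdale 9 (total 80).
Pinehurst receives 9.

9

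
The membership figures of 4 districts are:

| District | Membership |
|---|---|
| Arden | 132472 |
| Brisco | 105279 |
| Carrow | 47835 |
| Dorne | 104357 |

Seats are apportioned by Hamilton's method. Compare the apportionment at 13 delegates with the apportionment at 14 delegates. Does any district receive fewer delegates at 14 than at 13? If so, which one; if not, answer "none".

Carrow

At 13 seats: Arden 4, Brisco 4, Carrow 2, Dorne 3.
At 14 seats: Arden 5, Brisco 4, Carrow 1, Dorne 4.
Carrow drops from 2 to 1.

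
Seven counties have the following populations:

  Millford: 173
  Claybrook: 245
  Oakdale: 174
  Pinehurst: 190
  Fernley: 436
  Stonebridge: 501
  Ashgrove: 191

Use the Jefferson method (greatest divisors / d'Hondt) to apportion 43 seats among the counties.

Millford: 4, Claybrook: 5, Oakdale: 4, Pinehurst: 4, Fernley: 10, Stonebridge: 12, Ashgrove: 4

Standard divisor 1910/43 ≈ 44.419; standard quotas: Millford 3.895, Claybrook 5.516, Oakdale 3.917, Pinehurst 4.277, Fernley 9.816, Stonebridge 11.279, Ashgrove 4.300.
Rounding down gives 3, 5, 3, 4, 9, 11, 4 = 39 seats, so the divisor must be adjusted.
With modified divisor 41: modified quotas Millford 4.220, Claybrook 5.976, Oakdale 4.244, Pinehurst 4.634, Fernley 10.634, Stonebridge 12.220, Ashgrove 4.659.
Rounding down: Millford 4, Claybrook 5, Oakdale 4, Pinehurst 4, Fernley 10, Stonebridge 12, Ashgrove 4 (total 43).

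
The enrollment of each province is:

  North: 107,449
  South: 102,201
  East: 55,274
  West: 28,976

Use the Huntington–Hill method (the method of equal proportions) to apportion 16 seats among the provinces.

With divisor 19138: modified quotas North 5.614, South 5.340, East 2.888, West 1.514.
Geometric-mean thresholds: North √(5·6)=5.477, South √(5·6)=5.477, East √(2·3)=2.449, West √(1·2)=1.414.
Each quota rounded against its threshold gives North 6, South 5, East 3, West 2 (total 16).

North 6; South 5; East 3; West 2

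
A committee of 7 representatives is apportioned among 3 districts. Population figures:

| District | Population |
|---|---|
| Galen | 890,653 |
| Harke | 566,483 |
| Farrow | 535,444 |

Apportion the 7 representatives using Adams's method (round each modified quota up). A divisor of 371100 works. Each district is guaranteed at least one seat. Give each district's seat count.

Galen 3, Harke 2, Farrow 2

With modified divisor 371100: modified quotas Galen 2.400, Harke 1.526, Farrow 1.443.
Rounding up: Galen 3, Harke 2, Farrow 2 (total 7).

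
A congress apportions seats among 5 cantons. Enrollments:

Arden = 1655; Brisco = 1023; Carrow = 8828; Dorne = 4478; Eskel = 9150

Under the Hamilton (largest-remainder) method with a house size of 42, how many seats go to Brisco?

2

Standard divisor: 25134 ÷ 42 ≈ 598.429.
Standard quotas: Arden 2.7656, Brisco 1.7095, Carrow 14.7520, Dorne 7.4829, Eskel 15.2900.
Lower quotas: Arden 2, Brisco 1, Carrow 14, Dorne 7, Eskel 15 (sum 39, leaving 3 seats).
Remainders in descending order: Arden 0.7656, Carrow 0.7520, Brisco 0.7095, Dorne 0.4829, Eskel 0.2900.
Largest remainders: Arden, Carrow, Brisco receive the extra seats.
Brisco receives 2.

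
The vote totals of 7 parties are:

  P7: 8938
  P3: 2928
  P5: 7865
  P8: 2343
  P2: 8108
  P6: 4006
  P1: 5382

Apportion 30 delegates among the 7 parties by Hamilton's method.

P7: 7; P3: 2; P5: 6; P8: 2; P2: 6; P6: 3; P1: 4

The standard divisor is 39570/30 = 1319.
Standard quotas: P7 6.7763, P3 2.2199, P5 5.9629, P8 1.7763, P2 6.1471, P6 3.0371, P1 4.0804.
Lower quotas: P7 6, P3 2, P5 5, P8 1, P2 6, P6 3, P1 4 (sum 27, leaving 3 seats).
Remainders in descending order: P5 0.9629, P7 0.7763, P8 0.7763, P3 0.2199, P2 0.1471, P1 0.0804, P6 0.0371.
Largest remainders: P5, P7, P8 receive the extra seats.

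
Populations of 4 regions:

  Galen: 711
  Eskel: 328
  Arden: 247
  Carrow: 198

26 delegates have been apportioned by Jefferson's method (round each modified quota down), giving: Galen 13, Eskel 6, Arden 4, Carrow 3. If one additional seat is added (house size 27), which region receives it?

Priority for the next seat is population ÷ (current seats + 1).
Priorities: Galen 50.786, Eskel 46.857, Arden 49.400, Carrow 49.500.
Highest priority: Galen.

Galen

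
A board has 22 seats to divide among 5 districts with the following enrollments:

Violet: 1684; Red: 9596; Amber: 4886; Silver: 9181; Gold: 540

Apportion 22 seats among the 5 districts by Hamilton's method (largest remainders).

The standard divisor is 25887/22 ≈ 1176.682.
Standard quotas: Violet 1.4311, Red 8.1551, Amber 4.1524, Silver 7.8024, Gold 0.4589.
Lower quotas: Violet 1, Red 8, Amber 4, Silver 7, Gold 0 (sum 20, leaving 2 seats).
Remainders in descending order: Silver 0.8024, Gold 0.4589, Violet 0.4311, Red 0.1551, Amber 0.1524.
Largest remainders: Silver, Gold receive the extra seats.

Violet 1, Red 8, Amber 4, Silver 8, Gold 1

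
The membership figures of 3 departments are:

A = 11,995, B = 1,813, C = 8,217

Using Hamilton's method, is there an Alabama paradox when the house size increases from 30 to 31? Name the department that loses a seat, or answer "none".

At 30 seats: A 16, B 3, C 11.
At 31 seats: A 17, B 2, C 12.
B drops from 3 to 2.

B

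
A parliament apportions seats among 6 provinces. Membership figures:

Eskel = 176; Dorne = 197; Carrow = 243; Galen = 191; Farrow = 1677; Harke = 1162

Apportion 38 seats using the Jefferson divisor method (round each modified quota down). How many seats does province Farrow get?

Standard divisor 3646/38 ≈ 95.947; standard quotas: Eskel 1.834, Dorne 2.053, Carrow 2.533, Galen 1.991, Farrow 17.478, Harke 12.111.
Rounding down gives 1, 2, 2, 1, 17, 12 = 35 seats, so the divisor must be adjusted.
With modified divisor 89: modified quotas Eskel 1.978, Dorne 2.213, Carrow 2.730, Galen 2.146, Farrow 18.843, Harke 13.056.
Rounding down: Eskel 1, Dorne 2, Carrow 2, Galen 2, Farrow 18, Harke 13 (total 38).
Farrow receives 18.

18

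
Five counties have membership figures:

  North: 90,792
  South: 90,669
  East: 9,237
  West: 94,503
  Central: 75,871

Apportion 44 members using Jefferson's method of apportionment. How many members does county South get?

Standard divisor 361072/44 ≈ 8206.182; standard quotas: North 11.064, South 11.049, East 1.126, West 11.516, Central 9.246.
Rounding down gives 11, 11, 1, 11, 9 = 43 seats, so the divisor must be adjusted.
With modified divisor 7700: modified quotas North 11.791, South 11.775, East 1.200, West 12.273, Central 9.853.
Rounding down: North 11, South 11, East 1, West 12, Central 9 (total 44).
South receives 11.

11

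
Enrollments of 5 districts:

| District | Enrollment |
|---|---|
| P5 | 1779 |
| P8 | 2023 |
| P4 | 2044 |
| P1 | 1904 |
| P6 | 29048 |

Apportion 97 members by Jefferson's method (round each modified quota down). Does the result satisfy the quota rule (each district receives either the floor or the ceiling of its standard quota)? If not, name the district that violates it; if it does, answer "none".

P6

Standard quotas: P5 4.689, P8 5.333, P4 5.388, P1 5.019, P6 76.571.
Jefferson allocation: P5 4, P8 5, P4 5, P1 5, P6 78.
P6 has quota 76.571 (lower 76, upper 77) but receives 78 — outside the quota interval.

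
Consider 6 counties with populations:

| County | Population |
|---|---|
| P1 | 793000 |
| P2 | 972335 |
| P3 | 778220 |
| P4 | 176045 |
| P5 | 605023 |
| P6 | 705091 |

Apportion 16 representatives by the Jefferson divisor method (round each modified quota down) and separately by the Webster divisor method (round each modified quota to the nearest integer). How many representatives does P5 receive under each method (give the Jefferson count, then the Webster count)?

3 and 2

Jefferson: P1 3, P2 4, P3 3, P4 0, P5 3, P6 3.
Webster: P1 3, P2 4, P3 3, P4 1, P5 2, P6 3.
P5 gets 3 under Jefferson and 2 under Webster.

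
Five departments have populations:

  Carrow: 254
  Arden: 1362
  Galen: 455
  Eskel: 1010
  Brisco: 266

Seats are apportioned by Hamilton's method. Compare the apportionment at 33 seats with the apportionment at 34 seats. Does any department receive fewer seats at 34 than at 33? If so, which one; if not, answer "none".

Carrow

At 33 seats: Carrow 3, Arden 13, Galen 4, Eskel 10, Brisco 3.
At 34 seats: Carrow 2, Arden 14, Galen 5, Eskel 10, Brisco 3.
Carrow drops from 3 to 2.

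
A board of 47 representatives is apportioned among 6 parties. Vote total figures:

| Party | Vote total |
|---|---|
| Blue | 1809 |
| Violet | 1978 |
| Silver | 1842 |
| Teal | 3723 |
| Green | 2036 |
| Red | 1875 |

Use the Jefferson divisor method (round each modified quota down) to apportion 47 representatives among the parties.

Standard divisor 13263/47 ≈ 282.191; standard quotas: Blue 6.411, Violet 7.009, Silver 6.527, Teal 13.193, Green 7.215, Red 6.644.
Rounding down gives 6, 7, 6, 13, 7, 6 = 45 seats, so the divisor must be adjusted.
With modified divisor 265: modified quotas Blue 6.826, Violet 7.464, Silver 6.951, Teal 14.049, Green 7.683, Red 7.075.
Rounding down: Blue 6, Violet 7, Silver 6, Teal 14, Green 7, Red 7 (total 47).

Blue 6; Violet 7; Silver 6; Teal 14; Green 7; Red 7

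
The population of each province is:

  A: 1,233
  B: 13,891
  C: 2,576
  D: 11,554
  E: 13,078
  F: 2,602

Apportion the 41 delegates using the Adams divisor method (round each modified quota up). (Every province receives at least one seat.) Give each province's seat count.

A=2, B=12, C=3, D=10, E=11, F=3

Standard divisor 44934/41 ≈ 1095.951; standard quotas: A 1.125, B 12.675, C 2.350, D 10.542, E 11.933, F 2.374.
Rounding up gives 2, 13, 3, 11, 12, 3 = 44 seats, so the divisor must be adjusted.
With modified divisor 1200: modified quotas A 1.028, B 11.576, C 2.147, D 9.628, E 10.898, F 2.168.
Rounding up: A 2, B 12, C 3, D 10, E 11, F 3 (total 41).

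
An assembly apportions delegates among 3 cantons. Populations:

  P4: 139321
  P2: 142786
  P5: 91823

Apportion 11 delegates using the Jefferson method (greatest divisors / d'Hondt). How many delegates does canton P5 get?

Standard divisor 373930/11 ≈ 33993.636; standard quotas: P4 4.098, P2 4.200, P5 2.701.
Rounding down gives 4, 4, 2 = 10 seats, so the divisor must be adjusted.
With modified divisor 29600: modified quotas P4 4.707, P2 4.824, P5 3.102.
Rounding down: P4 4, P2 4, P5 3 (total 11).
P5 receives 3.

3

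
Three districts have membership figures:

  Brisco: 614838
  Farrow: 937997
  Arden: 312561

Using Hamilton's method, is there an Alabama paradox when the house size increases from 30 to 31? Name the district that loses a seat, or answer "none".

At 30 seats: Brisco 10, Farrow 15, Arden 5.
At 31 seats: Brisco 10, Farrow 16, Arden 5.
No district's allocation decreased.

none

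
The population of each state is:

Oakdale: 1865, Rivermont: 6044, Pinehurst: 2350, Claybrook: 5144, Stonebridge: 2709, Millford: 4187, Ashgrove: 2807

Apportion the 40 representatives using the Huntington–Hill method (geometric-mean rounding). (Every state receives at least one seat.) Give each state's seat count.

With divisor 632: modified quotas Oakdale 2.951, Rivermont 9.563, Pinehurst 3.718, Claybrook 8.139, Stonebridge 4.286, Millford 6.625, Ashgrove 4.441.
Geometric-mean thresholds: Oakdale √(2·3)=2.449, Rivermont √(9·10)=9.487, Pinehurst √(3·4)=3.464, Claybrook √(8·9)=8.485, Stonebridge √(4·5)=4.472, Millford √(6·7)=6.481, Ashgrove √(4·5)=4.472.
Each quota rounded against its threshold gives Oakdale 3, Rivermont 10, Pinehurst 4, Claybrook 8, Stonebridge 4, Millford 7, Ashgrove 4 (total 40).

Oakdale 3; Rivermont 10; Pinehurst 4; Claybrook 8; Stonebridge 4; Millford 7; Ashgrove 4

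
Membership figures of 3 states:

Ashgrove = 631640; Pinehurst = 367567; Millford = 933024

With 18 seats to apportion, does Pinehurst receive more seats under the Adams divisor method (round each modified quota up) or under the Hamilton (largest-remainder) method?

Adams

Adams: Ashgrove 6, Pinehurst 4, Millford 8.
Hamilton: Ashgrove 6, Pinehurst 3, Millford 9.
Pinehurst gets 4 under Adams and 3 under Hamilton.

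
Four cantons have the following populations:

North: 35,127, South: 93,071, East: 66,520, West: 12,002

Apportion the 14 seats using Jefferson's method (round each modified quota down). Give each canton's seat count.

Standard divisor 206720/14 ≈ 14765.714; standard quotas: North 2.379, South 6.303, East 4.505, West 0.813.
Rounding down gives 2, 6, 4, 0 = 12 seats, so the divisor must be adjusted.
With modified divisor 12600: modified quotas North 2.788, South 7.387, East 5.279, West 0.953.
Rounding down: North 2, South 7, East 5, West 0 (total 14).

North=2, South=7, East=5, West=0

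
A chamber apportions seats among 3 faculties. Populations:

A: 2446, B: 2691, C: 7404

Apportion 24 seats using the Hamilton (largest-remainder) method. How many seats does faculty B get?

Standard divisor: 12541 ÷ 24 ≈ 522.542.
Standard quotas: A 4.6810, B 5.1498, C 14.1692.
Lower quotas: A 4, B 5, C 14 (sum 23, leaving 1 seat).
Remainders in descending order: A 0.6810, C 0.1692, B 0.1498.
Largest remainder: A receives the extra seat.
B receives 5.

5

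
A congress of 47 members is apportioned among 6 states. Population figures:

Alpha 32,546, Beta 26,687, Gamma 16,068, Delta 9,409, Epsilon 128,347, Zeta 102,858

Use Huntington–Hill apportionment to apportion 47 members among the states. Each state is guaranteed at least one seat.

Alpha 5; Beta 4; Gamma 2; Delta 2; Epsilon 19; Zeta 15

With divisor 6646: modified quotas Alpha 4.897, Beta 4.015, Gamma 2.418, Delta 1.416, Epsilon 19.312, Zeta 15.477.
Geometric-mean thresholds: Alpha √(4·5)=4.472, Beta √(4·5)=4.472, Gamma √(2·3)=2.449, Delta √(1·2)=1.414, Epsilon √(19·20)=19.494, Zeta √(15·16)=15.492.
Each quota rounded against its threshold gives Alpha 5, Beta 4, Gamma 2, Delta 2, Epsilon 19, Zeta 15 (total 47).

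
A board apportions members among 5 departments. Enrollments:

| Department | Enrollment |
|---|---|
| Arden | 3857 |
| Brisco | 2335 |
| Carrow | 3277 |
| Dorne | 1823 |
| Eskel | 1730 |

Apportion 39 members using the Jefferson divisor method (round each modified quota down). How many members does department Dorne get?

5

Standard divisor 13022/39 ≈ 333.897; standard quotas: Arden 11.551, Brisco 6.993, Carrow 9.814, Dorne 5.460, Eskel 5.181.
Rounding down gives 11, 6, 9, 5, 5 = 36 seats, so the divisor must be adjusted.
With modified divisor 310: modified quotas Arden 12.442, Brisco 7.532, Carrow 10.571, Dorne 5.881, Eskel 5.581.
Rounding down: Arden 12, Brisco 7, Carrow 10, Dorne 5, Eskel 5 (total 39).
Dorne receives 5.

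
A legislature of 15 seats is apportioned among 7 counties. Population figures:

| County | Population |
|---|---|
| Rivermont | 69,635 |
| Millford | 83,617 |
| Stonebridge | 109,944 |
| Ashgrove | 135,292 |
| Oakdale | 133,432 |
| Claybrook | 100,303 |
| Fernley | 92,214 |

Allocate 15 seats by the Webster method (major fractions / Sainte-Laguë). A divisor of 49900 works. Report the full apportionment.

With modified divisor 49900: modified quotas Rivermont 1.395, Millford 1.676, Stonebridge 2.203, Ashgrove 2.711, Oakdale 2.674, Claybrook 2.010, Fernley 1.848.
Rounding to the nearest integer: Rivermont 1, Millford 2, Stonebridge 2, Ashgrove 3, Oakdale 3, Claybrook 2, Fernley 2 (total 15).

Rivermont: 1, Millford: 2, Stonebridge: 2, Ashgrove: 3, Oakdale: 3, Claybrook: 2, Fernley: 2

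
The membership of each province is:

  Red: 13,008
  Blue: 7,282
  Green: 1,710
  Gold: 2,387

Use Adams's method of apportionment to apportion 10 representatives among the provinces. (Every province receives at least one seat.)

Red 5, Blue 3, Green 1, Gold 1

Standard divisor 24387/10 ≈ 2438.7; standard quotas: Red 5.334, Blue 2.986, Green 0.701, Gold 0.979.
Rounding up gives 6, 3, 1, 1 = 11 seats, so the divisor must be adjusted.
With modified divisor 2900: modified quotas Red 4.486, Blue 2.511, Green 0.590, Gold 0.823.
Rounding up: Red 5, Blue 3, Green 1, Gold 1 (total 10).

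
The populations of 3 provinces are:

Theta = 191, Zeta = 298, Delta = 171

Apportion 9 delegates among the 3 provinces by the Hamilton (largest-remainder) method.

Standard divisor: 660 ÷ 9 ≈ 73.333.
Standard quotas: Theta 2.605, Zeta 4.064, Delta 2.332.
Lower quotas: Theta 2, Zeta 4, Delta 2 (sum 8, leaving 1 seat).
Remainders in descending order: Theta 0.605, Delta 0.332, Zeta 0.064.
The surplus seat goes to Theta.

Theta 3, Zeta 4, Delta 2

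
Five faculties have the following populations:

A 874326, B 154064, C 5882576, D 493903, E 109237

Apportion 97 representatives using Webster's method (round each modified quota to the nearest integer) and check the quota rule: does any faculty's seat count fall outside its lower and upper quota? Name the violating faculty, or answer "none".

C

Standard quotas: A 11.287, B 1.989, C 75.938, D 6.376, E 1.410.
Webster allocation: A 11, B 2, C 77, D 6, E 1.
C has quota 75.938 (lower 75, upper 76) but receives 77 — outside the quota interval.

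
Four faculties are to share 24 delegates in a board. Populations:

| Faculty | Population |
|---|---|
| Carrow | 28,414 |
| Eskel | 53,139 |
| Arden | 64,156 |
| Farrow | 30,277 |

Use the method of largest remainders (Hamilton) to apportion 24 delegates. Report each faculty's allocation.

The standard divisor is 175986/24 ≈ 7332.75.
Standard quotas: Carrow 3.8749, Eskel 7.2468, Arden 8.7492, Farrow 4.1290.
Lower quotas: Carrow 3, Eskel 7, Arden 8, Farrow 4 (sum 22, leaving 2 seats).
Remainders in descending order: Carrow 0.8749, Arden 0.7492, Eskel 0.2468, Farrow 0.1290.
Largest remainders: Carrow, Arden receive the extra seats.

Carrow: 4; Eskel: 7; Arden: 9; Farrow: 4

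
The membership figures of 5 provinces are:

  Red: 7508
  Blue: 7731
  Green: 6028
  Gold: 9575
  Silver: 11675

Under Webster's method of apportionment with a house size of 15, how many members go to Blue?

3

Standard divisor 42517/15 ≈ 2834.467; standard quotas: Red 2.649, Blue 2.727, Green 2.127, Gold 3.378, Silver 4.119.
Rounding to the nearest integer gives Red 3, Blue 3, Green 2, Gold 3, Silver 4 — total 15, matching the house size, so no adjustment is needed.
Blue receives 3.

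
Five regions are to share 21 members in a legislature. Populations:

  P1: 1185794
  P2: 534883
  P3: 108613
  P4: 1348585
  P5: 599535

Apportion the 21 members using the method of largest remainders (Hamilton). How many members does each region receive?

The standard divisor is 3777410/21 ≈ 179876.667.
Standard quotas: P1 6.5923, P2 2.9736, P3 0.6038, P4 7.4973, P5 3.3330.
Lower quotas: P1 6, P2 2, P3 0, P4 7, P5 3 (sum 18, leaving 3 seats).
Remainders in descending order: P2 0.9736, P3 0.6038, P1 0.5923, P4 0.4973, P5 0.3330.
The surplus seats go to P2, P3, P1.

P1=7; P2=3; P3=1; P4=7; P5=3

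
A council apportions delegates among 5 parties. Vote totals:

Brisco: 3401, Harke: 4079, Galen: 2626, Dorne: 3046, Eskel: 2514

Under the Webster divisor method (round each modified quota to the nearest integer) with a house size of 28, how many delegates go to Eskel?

5

Standard divisor 15666/28 ≈ 559.5; standard quotas: Brisco 6.079, Harke 7.290, Galen 4.693, Dorne 5.444, Eskel 4.493.
Rounding to the nearest integer gives 6, 7, 5, 5, 4 = 27 seats, so the divisor must be adjusted.
With modified divisor 556: modified quotas Brisco 6.117, Harke 7.336, Galen 4.723, Dorne 5.478, Eskel 4.522.
Rounding to the nearest integer: Brisco 6, Harke 7, Galen 5, Dorne 5, Eskel 5 (total 28).
Eskel receives 5.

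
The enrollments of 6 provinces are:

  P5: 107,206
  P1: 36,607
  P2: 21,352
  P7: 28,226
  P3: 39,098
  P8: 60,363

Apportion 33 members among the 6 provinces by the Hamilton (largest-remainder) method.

The standard divisor is 292852/33 ≈ 8874.303.
Standard quotas: P5 12.0805, P1 4.1251, P2 2.4060, P7 3.1806, P3 4.4058, P8 6.8020.
Lower quotas: P5 12, P1 4, P2 2, P7 3, P3 4, P8 6 (sum 31, leaving 2 seats).
Remainders in descending order: P8 0.8020, P2 0.4060, P3 0.4058, P7 0.1806, P1 0.1251, P5 0.0805.
The surplus seats go to P8, P2.

P5=12; P1=4; P2=3; P7=3; P3=4; P8=7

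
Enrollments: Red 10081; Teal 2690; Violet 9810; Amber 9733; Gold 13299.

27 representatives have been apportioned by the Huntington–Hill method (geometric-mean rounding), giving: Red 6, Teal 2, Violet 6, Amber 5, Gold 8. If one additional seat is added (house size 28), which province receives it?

Amber

Priority for the next seat is population ÷ (√(s·(s+1))).
Priorities: Red 1555.532, Teal 1098.188, Violet 1513.716, Amber 1776.995, Gold 1567.302.
Highest priority: Amber.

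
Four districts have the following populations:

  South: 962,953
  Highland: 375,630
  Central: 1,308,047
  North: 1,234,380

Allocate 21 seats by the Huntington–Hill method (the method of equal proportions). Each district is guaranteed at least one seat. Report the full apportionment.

South 5, Highland 2, Central 7, North 7

With divisor 183140: modified quotas South 5.258, Highland 2.051, Central 7.142, North 6.740.
Geometric-mean thresholds: South √(5·6)=5.477, Highland √(2·3)=2.449, Central √(7·8)=7.483, North √(6·7)=6.481.
Each quota rounded against its threshold gives South 5, Highland 2, Central 7, North 7 (total 21).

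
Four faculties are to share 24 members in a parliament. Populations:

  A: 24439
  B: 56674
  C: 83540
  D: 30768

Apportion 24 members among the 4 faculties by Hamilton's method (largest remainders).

A 3, B 7, C 10, D 4

Standard divisor: 195421 ÷ 24 ≈ 8142.542.
Standard quotas: A 3.0014, B 6.9602, C 10.2597, D 3.7787.
Lower quotas: A 3, B 6, C 10, D 3 (sum 22, leaving 2 seats).
Remainders in descending order: B 0.9602, D 0.7787, C 0.2597, A 0.0014.
Largest remainders: B, D receive the extra seats.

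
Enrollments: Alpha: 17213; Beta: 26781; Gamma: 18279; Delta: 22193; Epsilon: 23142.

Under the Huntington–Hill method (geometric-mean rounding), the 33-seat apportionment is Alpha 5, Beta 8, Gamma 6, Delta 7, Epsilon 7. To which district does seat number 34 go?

Priority for the next seat is population ÷ (√(s·(s+1))).
Priorities: Alpha 3142.649, Beta 3156.171, Gamma 2820.511, Delta 2965.664, Epsilon 3092.480.
Highest priority: Beta.

Beta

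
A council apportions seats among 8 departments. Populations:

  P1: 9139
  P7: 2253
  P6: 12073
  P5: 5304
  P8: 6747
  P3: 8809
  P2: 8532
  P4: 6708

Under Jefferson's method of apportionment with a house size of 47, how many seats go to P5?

4

Standard divisor 59565/47 ≈ 1267.34; standard quotas: P1 7.211, P7 1.778, P6 9.526, P5 4.185, P8 5.324, P3 6.951, P2 6.732, P4 5.293.
Rounding down gives 7, 1, 9, 4, 5, 6, 6, 5 = 43 seats, so the divisor must be adjusted.
With modified divisor 1139.2: modified quotas P1 8.022, P7 1.978, P6 10.598, P5 4.656, P8 5.923, P3 7.733, P2 7.489, P4 5.888.
Rounding down: P1 8, P7 1, P6 10, P5 4, P8 5, P3 7, P2 7, P4 5 (total 47).
P5 receives 4.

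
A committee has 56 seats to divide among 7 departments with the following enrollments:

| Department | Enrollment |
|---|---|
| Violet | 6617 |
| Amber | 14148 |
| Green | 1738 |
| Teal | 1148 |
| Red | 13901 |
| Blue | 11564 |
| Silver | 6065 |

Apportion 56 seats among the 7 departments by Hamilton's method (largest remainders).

Violet=7; Amber=14; Green=2; Teal=1; Red=14; Blue=12; Silver=6

Total 55181; standard divisor 55181/56 ≈ 985.375.
Standard quotas: Violet 6.7152, Amber 14.3580, Green 1.7638, Teal 1.1650, Red 14.1073, Blue 11.7356, Silver 6.1550.
Lower quotas: Violet 6, Amber 14, Green 1, Teal 1, Red 14, Blue 11, Silver 6 (sum 53, leaving 3 seats).
Remainders in descending order: Green 0.7638, Blue 0.7356, Violet 0.7152, Amber 0.3580, Teal 0.1650, Silver 0.1550, Red 0.1073.
The surplus seats go to Green, Blue, Violet.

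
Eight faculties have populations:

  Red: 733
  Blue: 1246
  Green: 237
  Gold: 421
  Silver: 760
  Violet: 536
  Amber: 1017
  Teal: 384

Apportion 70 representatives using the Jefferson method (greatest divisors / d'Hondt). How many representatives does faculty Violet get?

Standard divisor 5334/70 ≈ 76.2; standard quotas: Red 9.619, Blue 16.352, Green 3.110, Gold 5.525, Silver 9.974, Violet 7.034, Amber 13.346, Teal 5.039.
Rounding down gives 9, 16, 3, 5, 9, 7, 13, 5 = 67 seats, so the divisor must be adjusted.
With modified divisor 73: modified quotas Red 10.041, Blue 17.068, Green 3.247, Gold 5.767, Silver 10.411, Violet 7.342, Amber 13.932, Teal 5.260.
Rounding down: Red 10, Blue 17, Green 3, Gold 5, Silver 10, Violet 7, Amber 13, Teal 5 (total 70).
Violet receives 7.

7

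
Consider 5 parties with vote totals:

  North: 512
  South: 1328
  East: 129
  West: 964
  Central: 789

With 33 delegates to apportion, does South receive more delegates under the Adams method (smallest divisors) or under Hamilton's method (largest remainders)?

Adams: North 5, South 11, East 2, West 8, Central 7.
Hamilton: North 4, South 12, East 1, West 9, Central 7.
South gets 11 under Adams and 12 under Hamilton.

Hamilton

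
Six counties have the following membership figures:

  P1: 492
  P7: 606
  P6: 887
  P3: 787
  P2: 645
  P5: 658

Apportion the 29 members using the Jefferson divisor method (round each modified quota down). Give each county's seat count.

P1: 3, P7: 4, P6: 6, P3: 6, P2: 5, P5: 5

Standard divisor 4075/29 ≈ 140.517; standard quotas: P1 3.501, P7 4.313, P6 6.312, P3 5.601, P2 4.590, P5 4.683.
Rounding down gives 3, 4, 6, 5, 4, 4 = 26 seats, so the divisor must be adjusted.
With modified divisor 128: modified quotas P1 3.844, P7 4.734, P6 6.930, P3 6.148, P2 5.039, P5 5.141.
Rounding down: P1 3, P7 4, P6 6, P3 6, P2 5, P5 5 (total 29).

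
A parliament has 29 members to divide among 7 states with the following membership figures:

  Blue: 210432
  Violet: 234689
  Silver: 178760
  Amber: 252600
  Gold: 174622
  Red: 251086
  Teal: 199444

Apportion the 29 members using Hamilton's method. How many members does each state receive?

Total 1501633; standard divisor 1501633/29 ≈ 51780.448.
Standard quotas: Blue 4.0639, Violet 4.5324, Silver 3.4523, Amber 4.8783, Gold 3.3724, Red 4.8491, Teal 3.8517.
Lower quotas: Blue 4, Violet 4, Silver 3, Amber 4, Gold 3, Red 4, Teal 3 (sum 25, leaving 4 seats).
Remainders in descending order: Amber 0.8783, Teal 0.8517, Red 0.8491, Violet 0.5324, Silver 0.4523, Gold 0.3724, Blue 0.0639.
Largest remainders: Amber, Teal, Red, Violet receive the extra seats.

Blue 4; Violet 5; Silver 3; Amber 5; Gold 3; Red 5; Teal 4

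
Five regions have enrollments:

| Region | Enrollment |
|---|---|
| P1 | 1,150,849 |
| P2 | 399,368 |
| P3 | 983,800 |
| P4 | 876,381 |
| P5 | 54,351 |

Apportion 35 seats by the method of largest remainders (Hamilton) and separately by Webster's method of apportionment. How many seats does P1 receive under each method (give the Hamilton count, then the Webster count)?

Hamilton: P1 12, P2 4, P3 10, P4 9, P5 0.
Webster: P1 11, P2 4, P3 10, P4 9, P5 1.
P1 gets 12 under Hamilton and 11 under Webster.

12 and 11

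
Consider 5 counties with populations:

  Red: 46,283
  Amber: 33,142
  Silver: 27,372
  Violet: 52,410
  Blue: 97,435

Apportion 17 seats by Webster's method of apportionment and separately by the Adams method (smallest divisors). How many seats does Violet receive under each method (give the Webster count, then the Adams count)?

Webster: Red 3, Amber 2, Silver 2, Violet 3, Blue 7.
Adams: Red 3, Amber 2, Silver 2, Violet 4, Blue 6.
Violet gets 3 under Webster and 4 under Adams.

3 and 4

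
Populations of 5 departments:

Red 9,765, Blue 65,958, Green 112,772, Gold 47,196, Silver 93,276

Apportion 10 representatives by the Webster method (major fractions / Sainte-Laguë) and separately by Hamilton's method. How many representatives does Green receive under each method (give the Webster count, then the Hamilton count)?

4 and 3

Webster: Red 0, Blue 2, Green 4, Gold 1, Silver 3.
Hamilton: Red 0, Blue 2, Green 3, Gold 2, Silver 3.
Green gets 4 under Webster and 3 under Hamilton.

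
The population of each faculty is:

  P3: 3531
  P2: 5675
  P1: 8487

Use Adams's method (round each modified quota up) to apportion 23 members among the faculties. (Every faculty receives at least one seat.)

P3 5, P2 7, P1 11

Standard divisor 17693/23 ≈ 769.261; standard quotas: P3 4.590, P2 7.377, P1 11.033.
Rounding up gives 5, 8, 12 = 25 seats, so the divisor must be adjusted.
With modified divisor 830: modified quotas P3 4.254, P2 6.837, P1 10.225.
Rounding up: P3 5, P2 7, P1 11 (total 23).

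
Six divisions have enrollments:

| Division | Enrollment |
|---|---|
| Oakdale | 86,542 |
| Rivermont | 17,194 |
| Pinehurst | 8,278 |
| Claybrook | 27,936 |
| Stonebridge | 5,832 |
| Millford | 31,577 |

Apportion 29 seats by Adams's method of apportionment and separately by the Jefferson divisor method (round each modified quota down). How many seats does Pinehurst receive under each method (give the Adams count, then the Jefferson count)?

2 and 1

Adams: Oakdale 13, Rivermont 3, Pinehurst 2, Claybrook 5, Stonebridge 1, Millford 5.
Jefferson: Oakdale 15, Rivermont 3, Pinehurst 1, Claybrook 4, Stonebridge 1, Millford 5.
Pinehurst gets 2 under Adams and 1 under Jefferson.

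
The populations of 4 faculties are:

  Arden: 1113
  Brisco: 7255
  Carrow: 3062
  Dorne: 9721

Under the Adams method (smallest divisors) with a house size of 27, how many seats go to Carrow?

Standard divisor 21151/27 ≈ 783.37; standard quotas: Arden 1.421, Brisco 9.261, Carrow 3.909, Dorne 12.409.
Rounding up gives 2, 10, 4, 13 = 29 seats, so the divisor must be adjusted.
With modified divisor 850: modified quotas Arden 1.309, Brisco 8.535, Carrow 3.602, Dorne 11.436.
Rounding up: Arden 2, Brisco 9, Carrow 4, Dorne 12 (total 27).
Carrow receives 4.

4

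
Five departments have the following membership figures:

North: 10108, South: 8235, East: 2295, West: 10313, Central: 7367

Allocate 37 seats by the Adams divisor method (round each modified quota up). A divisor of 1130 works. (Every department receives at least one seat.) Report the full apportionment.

North=9; South=8; East=3; West=10; Central=7

With modified divisor 1130: modified quotas North 8.945, South 7.288, East 2.031, West 9.127, Central 6.519.
Rounding up: North 9, South 8, East 3, West 10, Central 7 (total 37).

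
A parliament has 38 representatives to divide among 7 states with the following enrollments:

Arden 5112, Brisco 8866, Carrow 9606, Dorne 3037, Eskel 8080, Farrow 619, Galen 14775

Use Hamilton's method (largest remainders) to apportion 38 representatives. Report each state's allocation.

Arden 4, Brisco 7, Carrow 7, Dorne 2, Eskel 6, Farrow 1, Galen 11

Total 50095; standard divisor 50095/38 ≈ 1318.289.
Standard quotas: Arden 3.8778, Brisco 6.7254, Carrow 7.2867, Dorne 2.3037, Eskel 6.1292, Farrow 0.4695, Galen 11.2077.
Lower quotas: Arden 3, Brisco 6, Carrow 7, Dorne 2, Eskel 6, Farrow 0, Galen 11 (sum 35, leaving 3 seats).
Remainders in descending order: Arden 0.8778, Brisco 0.7254, Farrow 0.4695, Dorne 0.3037, Carrow 0.2867, Galen 0.2077, Eskel 0.1292.
Largest remainders: Arden, Brisco, Farrow receive the extra seats.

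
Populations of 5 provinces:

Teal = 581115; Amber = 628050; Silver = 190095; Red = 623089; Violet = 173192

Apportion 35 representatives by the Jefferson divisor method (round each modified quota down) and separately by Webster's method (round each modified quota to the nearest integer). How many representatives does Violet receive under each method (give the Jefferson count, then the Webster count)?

2 and 3

Jefferson: Teal 10, Amber 10, Silver 3, Red 10, Violet 2.
Webster: Teal 9, Amber 10, Silver 3, Red 10, Violet 3.
Violet gets 2 under Jefferson and 3 under Webster.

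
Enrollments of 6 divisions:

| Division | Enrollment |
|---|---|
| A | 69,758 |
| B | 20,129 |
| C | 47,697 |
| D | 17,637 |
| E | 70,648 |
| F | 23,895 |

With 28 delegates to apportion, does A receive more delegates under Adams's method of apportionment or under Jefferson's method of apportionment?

Adams: A 7, B 3, C 5, D 2, E 8, F 3.
Jefferson: A 8, B 2, C 5, D 2, E 8, F 3.
A gets 7 under Adams and 8 under Jefferson.

Jefferson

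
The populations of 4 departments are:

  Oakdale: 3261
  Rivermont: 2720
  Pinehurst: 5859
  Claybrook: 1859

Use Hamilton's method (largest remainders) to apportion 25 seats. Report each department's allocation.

Oakdale 6; Rivermont 5; Pinehurst 11; Claybrook 3

Total 13699; standard divisor 13699/25 ≈ 547.96.
Standard quotas: Oakdale 5.9512, Rivermont 4.9639, Pinehurst 10.6924, Claybrook 3.3926.
Lower quotas: Oakdale 5, Rivermont 4, Pinehurst 10, Claybrook 3 (sum 22, leaving 3 seats).
Remainders in descending order: Rivermont 0.9639, Oakdale 0.9512, Pinehurst 0.6924, Claybrook 0.3926.
The surplus seats go to Rivermont, Oakdale, Pinehurst.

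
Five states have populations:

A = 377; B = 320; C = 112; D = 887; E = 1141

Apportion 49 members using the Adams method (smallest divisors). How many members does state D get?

Standard divisor 2837/49 ≈ 57.898; standard quotas: A 6.511, B 5.527, C 1.934, D 15.320, E 19.707.
Rounding up gives 7, 6, 2, 16, 20 = 51 seats, so the divisor must be adjusted.
With modified divisor 61: modified quotas A 6.180, B 5.246, C 1.836, D 14.541, E 18.705.
Rounding up: A 7, B 6, C 2, D 15, E 19 (total 49).
D receives 15.

15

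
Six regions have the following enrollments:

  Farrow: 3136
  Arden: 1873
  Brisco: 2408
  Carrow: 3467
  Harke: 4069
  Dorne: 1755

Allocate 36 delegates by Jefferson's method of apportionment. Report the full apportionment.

Standard divisor 16708/36 ≈ 464.111; standard quotas: Farrow 6.757, Arden 4.036, Brisco 5.188, Carrow 7.470, Harke 8.767, Dorne 3.781.
Rounding down gives 6, 4, 5, 7, 8, 3 = 33 seats, so the divisor must be adjusted.
With modified divisor 436: modified quotas Farrow 7.193, Arden 4.296, Brisco 5.523, Carrow 7.952, Harke 9.333, Dorne 4.025.
Rounding down: Farrow 7, Arden 4, Brisco 5, Carrow 7, Harke 9, Dorne 4 (total 36).

Farrow: 7, Arden: 4, Brisco: 5, Carrow: 7, Harke: 9, Dorne: 4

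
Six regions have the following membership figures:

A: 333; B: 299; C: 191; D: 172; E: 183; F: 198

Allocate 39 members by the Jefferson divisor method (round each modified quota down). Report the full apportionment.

A 10, B 9, C 5, D 5, E 5, F 5

Standard divisor 1376/39 ≈ 35.282; standard quotas: A 9.438, B 8.475, C 5.414, D 4.875, E 5.187, F 5.612.
Rounding down gives 9, 8, 5, 4, 5, 5 = 36 seats, so the divisor must be adjusted.
With modified divisor 33.11: modified quotas A 10.057, B 9.031, C 5.769, D 5.195, E 5.527, F 5.980.
Rounding down: A 10, B 9, C 5, D 5, E 5, F 5 (total 39).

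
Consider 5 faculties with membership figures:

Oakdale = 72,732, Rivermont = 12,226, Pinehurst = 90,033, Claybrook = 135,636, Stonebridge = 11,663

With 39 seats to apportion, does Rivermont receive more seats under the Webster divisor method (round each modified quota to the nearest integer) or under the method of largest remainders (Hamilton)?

Hamilton

Webster: Oakdale 9, Rivermont 1, Pinehurst 11, Claybrook 17, Stonebridge 1.
Hamilton: Oakdale 9, Rivermont 2, Pinehurst 11, Claybrook 16, Stonebridge 1.
Rivermont gets 1 under Webster and 2 under Hamilton.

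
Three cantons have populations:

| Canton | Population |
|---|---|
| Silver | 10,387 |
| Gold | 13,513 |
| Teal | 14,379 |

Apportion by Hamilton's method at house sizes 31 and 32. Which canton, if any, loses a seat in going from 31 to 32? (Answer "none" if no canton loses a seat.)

none

At 31 seats: Silver 8, Gold 11, Teal 12.
At 32 seats: Silver 9, Gold 11, Teal 12.
No canton's allocation decreased.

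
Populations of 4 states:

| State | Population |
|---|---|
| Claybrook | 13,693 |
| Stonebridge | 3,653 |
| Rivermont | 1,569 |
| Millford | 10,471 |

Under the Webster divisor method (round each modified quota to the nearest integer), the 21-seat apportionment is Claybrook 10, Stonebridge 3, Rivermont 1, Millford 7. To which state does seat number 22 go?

Priority for the next seat is population ÷ (current seats + 0.5).
Priorities: Claybrook 1304.095, Stonebridge 1043.714, Rivermont 1046.000, Millford 1396.133.
Highest priority: Millford.

Millford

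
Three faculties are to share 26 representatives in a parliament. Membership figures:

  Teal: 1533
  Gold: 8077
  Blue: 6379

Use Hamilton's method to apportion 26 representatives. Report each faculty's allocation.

Teal 3, Gold 13, Blue 10

Standard divisor: 15989 ÷ 26 ≈ 614.962.
Standard quotas: Teal 2.4928, Gold 13.1342, Blue 10.3730.
Lower quotas: Teal 2, Gold 13, Blue 10 (sum 25, leaving 1 seat).
Remainders in descending order: Teal 0.4928, Blue 0.3730, Gold 0.1342.
Largest remainder: Teal receives the extra seat.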